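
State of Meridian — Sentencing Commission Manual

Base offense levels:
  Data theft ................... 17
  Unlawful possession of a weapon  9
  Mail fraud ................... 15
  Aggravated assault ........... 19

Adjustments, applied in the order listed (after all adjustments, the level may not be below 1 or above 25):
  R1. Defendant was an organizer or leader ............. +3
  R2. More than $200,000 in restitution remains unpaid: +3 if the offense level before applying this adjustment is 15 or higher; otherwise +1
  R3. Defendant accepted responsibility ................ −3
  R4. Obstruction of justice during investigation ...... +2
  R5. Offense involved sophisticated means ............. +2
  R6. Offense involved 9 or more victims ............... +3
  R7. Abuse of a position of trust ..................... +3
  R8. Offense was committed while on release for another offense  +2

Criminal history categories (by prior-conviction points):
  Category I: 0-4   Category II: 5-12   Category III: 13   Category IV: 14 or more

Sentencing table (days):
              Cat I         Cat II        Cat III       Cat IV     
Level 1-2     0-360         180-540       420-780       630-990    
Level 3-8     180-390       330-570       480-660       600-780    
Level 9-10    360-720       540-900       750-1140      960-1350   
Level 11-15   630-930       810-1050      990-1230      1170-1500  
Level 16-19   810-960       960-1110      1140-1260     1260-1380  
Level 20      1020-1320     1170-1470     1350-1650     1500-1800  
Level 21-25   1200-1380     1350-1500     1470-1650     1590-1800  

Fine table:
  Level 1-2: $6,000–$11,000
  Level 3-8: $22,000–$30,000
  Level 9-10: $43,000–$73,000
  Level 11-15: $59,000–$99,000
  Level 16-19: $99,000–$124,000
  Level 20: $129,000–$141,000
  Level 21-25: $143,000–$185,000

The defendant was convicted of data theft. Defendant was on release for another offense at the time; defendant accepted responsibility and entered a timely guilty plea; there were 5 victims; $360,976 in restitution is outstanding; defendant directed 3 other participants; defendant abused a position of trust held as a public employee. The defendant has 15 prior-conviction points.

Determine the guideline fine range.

$143,000–$185,000

Base offense level for data theft: 17.
R1 applies: 17 + 3 = 20.
R2 applies (level before this adjustment is 20 ≥ 15, so +3): 20 + 3 = 23.
R3 applies: 23 − 3 = 20.
R5 does not apply.
R7 applies: 20 + 3 = 23.
R8 applies: 23 + 2 = 25.
Final offense level: 25.
Level 25 falls in the 21-25 band.
Fine table: Level 21-25 → $143,000–$185,000.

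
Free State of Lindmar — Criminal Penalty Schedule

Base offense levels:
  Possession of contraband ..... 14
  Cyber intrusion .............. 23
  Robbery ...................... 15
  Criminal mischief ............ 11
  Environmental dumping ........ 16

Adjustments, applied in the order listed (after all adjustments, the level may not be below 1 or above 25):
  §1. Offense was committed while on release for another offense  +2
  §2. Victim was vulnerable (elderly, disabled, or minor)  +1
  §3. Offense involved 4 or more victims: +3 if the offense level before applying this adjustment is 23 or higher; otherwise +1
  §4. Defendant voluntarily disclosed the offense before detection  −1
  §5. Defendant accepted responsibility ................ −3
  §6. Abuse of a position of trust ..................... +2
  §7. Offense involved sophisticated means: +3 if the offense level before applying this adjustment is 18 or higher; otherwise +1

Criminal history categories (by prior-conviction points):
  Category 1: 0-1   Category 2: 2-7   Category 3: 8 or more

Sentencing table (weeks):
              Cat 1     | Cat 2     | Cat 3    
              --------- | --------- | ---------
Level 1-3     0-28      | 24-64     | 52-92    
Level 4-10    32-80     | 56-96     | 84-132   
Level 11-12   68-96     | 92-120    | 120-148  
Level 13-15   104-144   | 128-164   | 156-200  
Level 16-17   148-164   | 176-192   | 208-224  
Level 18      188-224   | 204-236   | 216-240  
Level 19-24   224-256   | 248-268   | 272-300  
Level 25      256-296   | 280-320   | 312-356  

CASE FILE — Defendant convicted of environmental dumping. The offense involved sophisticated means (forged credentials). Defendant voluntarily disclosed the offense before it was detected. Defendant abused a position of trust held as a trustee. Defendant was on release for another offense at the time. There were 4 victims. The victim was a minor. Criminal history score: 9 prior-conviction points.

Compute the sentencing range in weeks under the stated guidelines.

272-300 weeks

Base offense level for environmental dumping: 16.
§1 applies: 16 + 2 = 18.
§2 applies: 18 + 1 = 19.
§3 applies (level before this adjustment is 19 < 23, so +1): 19 + 1 = 20.
§4 applies: 20 − 1 = 19.
§5 does not apply.
§6 applies: 19 + 2 = 21.
§7 applies (level before this adjustment is 21 ≥ 18, so +3): 21 + 3 = 24.
Final offense level: 24.
Criminal history: 9 prior points → Category 3 (8+).
Level 24 falls in the 19-24 band.
Grid: Level 19-24 × Category 3 = 272-300 weeks.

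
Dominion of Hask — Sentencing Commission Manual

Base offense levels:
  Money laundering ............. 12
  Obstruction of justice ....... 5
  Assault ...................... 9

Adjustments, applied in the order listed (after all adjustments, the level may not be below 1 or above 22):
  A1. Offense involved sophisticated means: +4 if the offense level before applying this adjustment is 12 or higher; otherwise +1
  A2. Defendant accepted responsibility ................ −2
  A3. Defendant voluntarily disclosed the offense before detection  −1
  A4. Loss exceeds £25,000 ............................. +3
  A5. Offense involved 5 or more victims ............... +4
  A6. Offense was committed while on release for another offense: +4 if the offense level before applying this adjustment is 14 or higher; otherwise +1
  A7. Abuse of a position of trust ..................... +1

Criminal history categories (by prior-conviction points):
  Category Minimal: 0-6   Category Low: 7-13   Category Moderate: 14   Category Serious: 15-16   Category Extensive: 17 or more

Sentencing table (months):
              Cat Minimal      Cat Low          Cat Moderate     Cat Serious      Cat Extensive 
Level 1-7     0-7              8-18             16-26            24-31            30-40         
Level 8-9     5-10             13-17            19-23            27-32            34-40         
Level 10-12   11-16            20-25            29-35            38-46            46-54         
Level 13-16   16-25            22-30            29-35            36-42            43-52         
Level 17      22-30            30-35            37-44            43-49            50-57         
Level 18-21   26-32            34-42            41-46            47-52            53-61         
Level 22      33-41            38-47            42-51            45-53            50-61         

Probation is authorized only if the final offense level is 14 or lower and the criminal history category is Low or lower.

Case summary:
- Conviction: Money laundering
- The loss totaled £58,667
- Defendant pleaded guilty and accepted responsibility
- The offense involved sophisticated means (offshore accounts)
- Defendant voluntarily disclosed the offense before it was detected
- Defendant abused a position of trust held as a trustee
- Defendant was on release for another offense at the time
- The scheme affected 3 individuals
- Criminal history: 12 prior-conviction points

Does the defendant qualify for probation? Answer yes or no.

No

Base offense level for money laundering: 12.
A1 applies (level before this adjustment is 12 ≥ 12, so +4): 12 + 4 = 16.
A2 applies: 16 − 2 = 14.
A3 applies: 14 − 1 = 13.
A4 applies: 13 + 3 = 16.
A6 applies (level before this adjustment is 16 ≥ 14, so +4): 16 + 4 = 20.
A7 applies: 20 + 1 = 21.
Final offense level: 21.
Criminal history: 12 prior points → Category Low (7-13).
Level 21 falls in the 18-21 band.
Grid: Level 18-21 × Category Low = 34-42 months.
Probation check: level 21 > 14 and category Low ≤ Low → not eligible.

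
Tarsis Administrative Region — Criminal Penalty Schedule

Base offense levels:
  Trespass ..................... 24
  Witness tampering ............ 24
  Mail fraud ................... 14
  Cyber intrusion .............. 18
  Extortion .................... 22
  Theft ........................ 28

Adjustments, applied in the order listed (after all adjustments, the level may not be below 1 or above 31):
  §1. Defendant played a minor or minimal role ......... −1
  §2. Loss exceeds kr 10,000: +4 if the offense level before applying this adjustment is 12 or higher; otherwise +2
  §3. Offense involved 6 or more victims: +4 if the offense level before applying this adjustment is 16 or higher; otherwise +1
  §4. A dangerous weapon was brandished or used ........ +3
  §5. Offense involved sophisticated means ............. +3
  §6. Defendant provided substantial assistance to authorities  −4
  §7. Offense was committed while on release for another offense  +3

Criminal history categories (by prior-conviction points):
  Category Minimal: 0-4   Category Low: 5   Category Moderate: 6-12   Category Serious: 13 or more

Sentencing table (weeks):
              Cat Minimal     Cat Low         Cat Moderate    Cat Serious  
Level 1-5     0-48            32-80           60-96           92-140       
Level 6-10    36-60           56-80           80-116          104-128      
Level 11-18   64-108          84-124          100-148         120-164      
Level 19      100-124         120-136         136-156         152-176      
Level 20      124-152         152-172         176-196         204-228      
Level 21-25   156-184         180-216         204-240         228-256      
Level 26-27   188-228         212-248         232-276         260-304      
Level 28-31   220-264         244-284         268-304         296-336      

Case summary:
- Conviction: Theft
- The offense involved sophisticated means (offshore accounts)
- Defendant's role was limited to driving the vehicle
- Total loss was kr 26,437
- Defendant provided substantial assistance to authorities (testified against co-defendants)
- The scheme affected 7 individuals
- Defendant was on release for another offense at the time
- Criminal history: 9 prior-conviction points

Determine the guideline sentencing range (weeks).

268-304 weeks

Base offense level for theft: 28.
§1 applies: 28 − 1 = 27.
§2 applies (level before this adjustment is 27 ≥ 12, so +4): 27 + 4 = 31.
§3 applies (level before this adjustment is 31 ≥ 16, so +4): 31 + 4 = 35.
§5 applies: 35 + 3 = 38.
§6 applies: 38 − 4 = 34.
§7 applies: 34 + 3 = 37.
Level 37 exceeds the maximum of 31; capped at 31.
Final offense level: 31.
Criminal history: 9 prior points → Category Moderate (6-12).
Level 31 falls in the 28-31 band.
Grid: Level 28-31 × Category Moderate = 268-304 weeks.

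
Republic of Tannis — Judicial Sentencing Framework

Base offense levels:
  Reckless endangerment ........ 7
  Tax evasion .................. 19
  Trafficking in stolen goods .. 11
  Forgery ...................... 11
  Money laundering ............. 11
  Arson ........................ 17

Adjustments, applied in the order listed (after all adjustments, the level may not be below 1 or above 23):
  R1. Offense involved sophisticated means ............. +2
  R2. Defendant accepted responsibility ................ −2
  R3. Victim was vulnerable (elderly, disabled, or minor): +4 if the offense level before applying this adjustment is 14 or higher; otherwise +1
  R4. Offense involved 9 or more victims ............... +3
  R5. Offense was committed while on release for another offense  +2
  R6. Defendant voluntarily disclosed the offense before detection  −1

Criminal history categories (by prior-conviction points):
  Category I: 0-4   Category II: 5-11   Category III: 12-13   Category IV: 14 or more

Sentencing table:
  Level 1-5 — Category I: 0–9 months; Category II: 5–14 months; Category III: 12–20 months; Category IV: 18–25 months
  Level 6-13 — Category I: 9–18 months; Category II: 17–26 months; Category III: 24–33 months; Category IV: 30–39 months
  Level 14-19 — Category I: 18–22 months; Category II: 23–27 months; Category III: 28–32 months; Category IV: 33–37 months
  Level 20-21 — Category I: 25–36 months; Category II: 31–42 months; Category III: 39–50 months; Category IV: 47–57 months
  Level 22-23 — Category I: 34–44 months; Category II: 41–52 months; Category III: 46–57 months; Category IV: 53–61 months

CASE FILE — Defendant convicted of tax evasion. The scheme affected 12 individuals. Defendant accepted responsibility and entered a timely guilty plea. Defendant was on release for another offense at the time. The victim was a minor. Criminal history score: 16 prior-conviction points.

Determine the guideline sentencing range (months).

53-61 months

Base offense level for tax evasion: 19.
R1 does not apply.
R2 applies: 19 − 2 = 17.
R3 applies (level before this adjustment is 17 ≥ 14, so +4): 17 + 4 = 21.
R4 applies: 21 + 3 = 24.
R5 applies: 24 + 2 = 26.
R6 does not apply.
Level 26 exceeds the maximum of 23; capped at 23.
Final offense level: 23.
Criminal history: 16 prior points → Category IV (14+).
Level 23 falls in the 22-23 band.
Grid: Level 22-23 × Category IV = 53-61 months.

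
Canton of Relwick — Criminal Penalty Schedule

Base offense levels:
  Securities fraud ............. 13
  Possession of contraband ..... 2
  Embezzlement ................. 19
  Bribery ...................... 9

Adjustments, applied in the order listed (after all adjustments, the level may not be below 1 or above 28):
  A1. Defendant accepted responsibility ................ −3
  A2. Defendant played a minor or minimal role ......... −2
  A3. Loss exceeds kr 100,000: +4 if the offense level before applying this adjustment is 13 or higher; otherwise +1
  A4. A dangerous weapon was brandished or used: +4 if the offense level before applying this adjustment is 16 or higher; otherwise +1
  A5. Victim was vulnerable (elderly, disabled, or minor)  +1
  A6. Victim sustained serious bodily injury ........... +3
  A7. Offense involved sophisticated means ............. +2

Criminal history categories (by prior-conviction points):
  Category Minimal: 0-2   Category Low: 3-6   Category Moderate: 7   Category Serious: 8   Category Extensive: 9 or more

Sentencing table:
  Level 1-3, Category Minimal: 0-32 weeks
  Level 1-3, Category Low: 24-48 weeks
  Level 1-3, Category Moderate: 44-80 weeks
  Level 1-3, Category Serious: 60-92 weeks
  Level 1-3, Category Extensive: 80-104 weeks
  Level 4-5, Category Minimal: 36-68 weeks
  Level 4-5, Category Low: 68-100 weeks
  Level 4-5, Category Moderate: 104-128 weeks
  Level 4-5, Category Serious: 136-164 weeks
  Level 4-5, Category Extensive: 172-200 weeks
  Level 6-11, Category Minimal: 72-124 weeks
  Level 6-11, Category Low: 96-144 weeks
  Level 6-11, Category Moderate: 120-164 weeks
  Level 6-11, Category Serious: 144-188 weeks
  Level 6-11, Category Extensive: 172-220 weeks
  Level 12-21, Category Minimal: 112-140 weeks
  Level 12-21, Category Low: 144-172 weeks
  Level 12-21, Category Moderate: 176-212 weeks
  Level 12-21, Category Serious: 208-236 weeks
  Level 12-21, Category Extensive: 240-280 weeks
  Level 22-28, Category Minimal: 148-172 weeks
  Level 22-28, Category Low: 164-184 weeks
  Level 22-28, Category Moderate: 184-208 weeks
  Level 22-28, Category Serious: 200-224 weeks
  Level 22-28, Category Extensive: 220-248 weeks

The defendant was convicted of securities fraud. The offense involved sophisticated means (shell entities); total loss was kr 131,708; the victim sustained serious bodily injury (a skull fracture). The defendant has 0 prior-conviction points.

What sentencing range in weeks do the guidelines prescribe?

148-172 weeks

Base offense level for securities fraud: 13.
A3 applies (level before this adjustment is 13 ≥ 13, so +4): 13 + 4 = 17.
A6 applies: 17 + 3 = 20.
A7 applies: 20 + 2 = 22.
Final offense level: 22.
Criminal history: 0 prior points → Category Minimal (0-2).
Level 22 falls in the 22-28 band.
Grid: Level 22-28 × Category Minimal = 148-172 weeks.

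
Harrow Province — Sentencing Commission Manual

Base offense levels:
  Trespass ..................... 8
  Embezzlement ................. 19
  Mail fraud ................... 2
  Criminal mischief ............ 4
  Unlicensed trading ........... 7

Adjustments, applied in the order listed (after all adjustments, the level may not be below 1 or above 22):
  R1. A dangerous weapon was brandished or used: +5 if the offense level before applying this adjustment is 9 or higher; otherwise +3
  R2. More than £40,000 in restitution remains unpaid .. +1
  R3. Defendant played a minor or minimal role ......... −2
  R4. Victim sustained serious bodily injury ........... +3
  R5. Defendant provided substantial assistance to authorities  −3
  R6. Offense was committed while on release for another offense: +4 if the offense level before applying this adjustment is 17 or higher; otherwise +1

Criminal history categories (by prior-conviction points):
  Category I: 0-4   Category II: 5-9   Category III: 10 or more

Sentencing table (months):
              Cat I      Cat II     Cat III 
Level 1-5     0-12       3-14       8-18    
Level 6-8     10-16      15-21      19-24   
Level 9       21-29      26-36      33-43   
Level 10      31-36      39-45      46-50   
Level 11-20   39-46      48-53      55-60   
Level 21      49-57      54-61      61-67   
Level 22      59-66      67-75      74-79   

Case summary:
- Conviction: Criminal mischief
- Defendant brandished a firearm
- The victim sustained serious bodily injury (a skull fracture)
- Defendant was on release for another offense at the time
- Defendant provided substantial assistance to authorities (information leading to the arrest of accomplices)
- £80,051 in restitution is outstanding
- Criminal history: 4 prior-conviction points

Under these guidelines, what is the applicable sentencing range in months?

21-29 months

Base offense level for criminal mischief: 4.
R1 applies (level before this adjustment is 4 < 9, so +3): 4 + 3 = 7.
R2 applies: 7 + 1 = 8.
R3 does not apply.
R4 applies: 8 + 3 = 11.
R5 applies: 11 − 3 = 8.
R6 applies (level before this adjustment is 8 < 17, so +1): 8 + 1 = 9.
Final offense level: 9.
Criminal history: 4 prior points → Category I (0-4).
Level 9 falls in the 9 band.
Grid: Level 9 × Category I = 21-29 months.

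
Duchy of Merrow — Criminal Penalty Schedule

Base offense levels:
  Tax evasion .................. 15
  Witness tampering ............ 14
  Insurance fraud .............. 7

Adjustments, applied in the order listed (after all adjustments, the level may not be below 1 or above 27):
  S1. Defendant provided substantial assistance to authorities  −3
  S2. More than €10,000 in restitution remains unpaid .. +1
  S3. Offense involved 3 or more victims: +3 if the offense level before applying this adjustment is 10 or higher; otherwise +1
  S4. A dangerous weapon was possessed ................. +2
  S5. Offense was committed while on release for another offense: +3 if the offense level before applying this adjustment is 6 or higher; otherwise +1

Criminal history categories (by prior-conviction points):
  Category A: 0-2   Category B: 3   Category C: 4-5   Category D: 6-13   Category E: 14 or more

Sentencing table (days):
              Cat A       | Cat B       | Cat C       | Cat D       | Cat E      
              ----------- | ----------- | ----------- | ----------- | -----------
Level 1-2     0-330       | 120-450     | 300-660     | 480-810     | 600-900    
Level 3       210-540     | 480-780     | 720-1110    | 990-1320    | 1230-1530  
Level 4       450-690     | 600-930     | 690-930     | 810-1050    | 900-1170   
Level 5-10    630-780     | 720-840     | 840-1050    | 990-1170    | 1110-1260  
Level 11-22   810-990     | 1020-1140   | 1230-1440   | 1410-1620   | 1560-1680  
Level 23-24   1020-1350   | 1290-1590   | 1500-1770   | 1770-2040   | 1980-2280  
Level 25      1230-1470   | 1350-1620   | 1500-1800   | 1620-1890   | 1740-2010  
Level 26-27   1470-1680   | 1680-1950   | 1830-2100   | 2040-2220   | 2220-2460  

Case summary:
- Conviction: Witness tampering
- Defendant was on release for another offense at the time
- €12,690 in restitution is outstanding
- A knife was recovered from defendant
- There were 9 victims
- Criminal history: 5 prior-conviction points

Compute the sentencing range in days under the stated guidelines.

1500-1770 days

Base offense level for witness tampering: 14.
S1 does not apply.
S2 applies: 14 + 1 = 15.
S3 applies (level before this adjustment is 15 ≥ 10, so +3): 15 + 3 = 18.
S4 applies: 18 + 2 = 20.
S5 applies (level before this adjustment is 20 ≥ 6, so +3): 20 + 3 = 23.
Final offense level: 23.
Criminal history: 5 prior points → Category C (4-5).
Level 23 falls in the 23-24 band.
Grid: Level 23-24 × Category C = 1500-1770 days.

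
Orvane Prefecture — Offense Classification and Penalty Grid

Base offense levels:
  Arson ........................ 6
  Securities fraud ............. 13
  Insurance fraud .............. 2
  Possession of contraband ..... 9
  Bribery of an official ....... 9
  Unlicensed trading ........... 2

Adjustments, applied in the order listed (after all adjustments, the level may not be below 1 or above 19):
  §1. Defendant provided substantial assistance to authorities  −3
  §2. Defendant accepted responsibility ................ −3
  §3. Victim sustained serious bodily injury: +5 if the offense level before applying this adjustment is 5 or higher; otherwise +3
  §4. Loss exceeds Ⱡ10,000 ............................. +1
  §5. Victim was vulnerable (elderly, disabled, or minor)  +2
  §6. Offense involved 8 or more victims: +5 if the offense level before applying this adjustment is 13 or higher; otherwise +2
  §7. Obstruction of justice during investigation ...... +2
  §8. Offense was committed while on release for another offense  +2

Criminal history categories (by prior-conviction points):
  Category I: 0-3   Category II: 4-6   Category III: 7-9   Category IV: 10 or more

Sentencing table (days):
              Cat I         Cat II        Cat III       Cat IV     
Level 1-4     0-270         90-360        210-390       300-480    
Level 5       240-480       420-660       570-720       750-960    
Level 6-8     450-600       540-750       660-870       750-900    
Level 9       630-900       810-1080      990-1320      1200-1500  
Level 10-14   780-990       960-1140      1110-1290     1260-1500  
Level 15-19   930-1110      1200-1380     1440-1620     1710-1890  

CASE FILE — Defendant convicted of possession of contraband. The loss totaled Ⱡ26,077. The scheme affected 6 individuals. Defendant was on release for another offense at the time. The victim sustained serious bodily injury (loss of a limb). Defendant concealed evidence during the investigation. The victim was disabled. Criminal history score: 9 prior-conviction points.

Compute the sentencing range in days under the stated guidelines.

1440-1620 days

Base offense level for possession of contraband: 9.
§1 does not apply.
§2 does not apply.
§3 applies (level before this adjustment is 9 ≥ 5, so +5): 9 + 5 = 14.
§4 applies: 14 + 1 = 15.
§5 applies: 15 + 2 = 17.
§7 applies: 17 + 2 = 19.
§8 applies: 19 + 2 = 21.
Level 21 exceeds the maximum of 19; capped at 19.
Final offense level: 19.
Criminal history: 9 prior points → Category III (7-9).
Level 19 falls in the 15-19 band.
Grid: Level 15-19 × Category III = 1440-1620 days.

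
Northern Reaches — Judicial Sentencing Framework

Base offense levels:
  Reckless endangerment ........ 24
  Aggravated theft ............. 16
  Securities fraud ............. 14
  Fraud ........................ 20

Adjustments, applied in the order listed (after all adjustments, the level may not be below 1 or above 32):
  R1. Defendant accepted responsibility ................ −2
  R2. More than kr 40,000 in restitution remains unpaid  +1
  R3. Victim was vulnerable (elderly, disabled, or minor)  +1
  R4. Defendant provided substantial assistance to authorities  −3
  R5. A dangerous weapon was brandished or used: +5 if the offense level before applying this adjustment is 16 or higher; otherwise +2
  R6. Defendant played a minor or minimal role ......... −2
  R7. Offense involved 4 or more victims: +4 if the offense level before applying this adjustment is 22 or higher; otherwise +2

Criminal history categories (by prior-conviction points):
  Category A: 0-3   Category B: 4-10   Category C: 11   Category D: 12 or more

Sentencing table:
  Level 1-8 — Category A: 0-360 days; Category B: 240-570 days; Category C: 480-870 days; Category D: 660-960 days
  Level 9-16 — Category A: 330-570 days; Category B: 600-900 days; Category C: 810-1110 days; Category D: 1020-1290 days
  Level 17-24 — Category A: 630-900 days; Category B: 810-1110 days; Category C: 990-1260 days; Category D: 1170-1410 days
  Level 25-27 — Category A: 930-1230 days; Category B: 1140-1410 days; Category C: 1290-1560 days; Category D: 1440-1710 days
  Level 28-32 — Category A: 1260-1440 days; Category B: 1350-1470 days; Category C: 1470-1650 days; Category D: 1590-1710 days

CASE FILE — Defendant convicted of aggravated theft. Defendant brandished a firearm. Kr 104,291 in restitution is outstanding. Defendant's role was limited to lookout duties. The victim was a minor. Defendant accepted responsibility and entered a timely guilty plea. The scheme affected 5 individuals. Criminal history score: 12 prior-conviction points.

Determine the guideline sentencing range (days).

Base offense level for aggravated theft: 16.
R1 applies: 16 − 2 = 14.
R2 applies: 14 + 1 = 15.
R3 applies: 15 + 1 = 16.
R5 applies (level before this adjustment is 16 ≥ 16, so +5): 16 + 5 = 21.
R6 applies: 21 − 2 = 19.
R7 applies (level before this adjustment is 19 < 22, so +2): 19 + 2 = 21.
Final offense level: 21.
Criminal history: 12 prior points → Category D (12+).
Level 21 falls in the 17-24 band.
Grid: Level 17-24 × Category D = 1170-1410 days.

1170-1410 days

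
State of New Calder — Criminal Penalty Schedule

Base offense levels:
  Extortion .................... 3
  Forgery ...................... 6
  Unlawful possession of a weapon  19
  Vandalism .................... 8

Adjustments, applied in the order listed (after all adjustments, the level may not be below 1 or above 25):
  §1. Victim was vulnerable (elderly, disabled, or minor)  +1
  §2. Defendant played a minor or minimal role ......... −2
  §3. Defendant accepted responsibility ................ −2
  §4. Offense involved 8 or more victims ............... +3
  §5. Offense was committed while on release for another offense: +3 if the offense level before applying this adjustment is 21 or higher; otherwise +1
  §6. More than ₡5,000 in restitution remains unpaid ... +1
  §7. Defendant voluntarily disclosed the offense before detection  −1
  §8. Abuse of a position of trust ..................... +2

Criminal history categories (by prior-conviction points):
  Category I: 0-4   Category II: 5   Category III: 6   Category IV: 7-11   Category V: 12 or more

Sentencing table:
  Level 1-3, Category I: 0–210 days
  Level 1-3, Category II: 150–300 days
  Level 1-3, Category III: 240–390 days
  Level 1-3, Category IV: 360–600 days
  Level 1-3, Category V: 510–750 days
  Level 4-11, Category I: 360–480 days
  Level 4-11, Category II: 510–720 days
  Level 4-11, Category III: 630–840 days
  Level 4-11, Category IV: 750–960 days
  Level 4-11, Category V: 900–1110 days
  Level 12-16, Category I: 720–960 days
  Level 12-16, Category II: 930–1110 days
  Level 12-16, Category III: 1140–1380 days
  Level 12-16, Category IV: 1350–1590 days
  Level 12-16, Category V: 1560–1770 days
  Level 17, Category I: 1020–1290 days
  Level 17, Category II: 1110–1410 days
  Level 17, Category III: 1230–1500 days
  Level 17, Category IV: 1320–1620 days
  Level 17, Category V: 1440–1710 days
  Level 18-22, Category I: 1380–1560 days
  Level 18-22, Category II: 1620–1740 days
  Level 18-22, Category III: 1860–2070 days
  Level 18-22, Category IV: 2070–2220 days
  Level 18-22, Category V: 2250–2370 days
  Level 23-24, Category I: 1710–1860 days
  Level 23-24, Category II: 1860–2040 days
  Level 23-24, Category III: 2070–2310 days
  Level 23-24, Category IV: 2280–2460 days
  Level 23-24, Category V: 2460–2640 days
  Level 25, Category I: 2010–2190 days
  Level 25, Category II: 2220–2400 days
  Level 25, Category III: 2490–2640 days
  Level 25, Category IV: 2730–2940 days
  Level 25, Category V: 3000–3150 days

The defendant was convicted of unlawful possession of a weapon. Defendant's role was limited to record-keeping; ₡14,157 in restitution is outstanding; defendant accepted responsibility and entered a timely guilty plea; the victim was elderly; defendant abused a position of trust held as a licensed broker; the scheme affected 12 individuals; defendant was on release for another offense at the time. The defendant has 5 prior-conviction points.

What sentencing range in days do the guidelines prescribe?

1860-2040 days

Base offense level for unlawful possession of a weapon: 19.
§1 applies: 19 + 1 = 20.
§2 applies: 20 − 2 = 18.
§3 applies: 18 − 2 = 16.
§4 applies: 16 + 3 = 19.
§5 applies (level before this adjustment is 19 < 21, so +1): 19 + 1 = 20.
§6 applies: 20 + 1 = 21.
§7 does not apply.
§8 applies: 21 + 2 = 23.
Final offense level: 23.
Criminal history: 5 prior points → Category II (5).
Level 23 falls in the 23-24 band.
Grid: Level 23-24 × Category II = 1860-2040 days.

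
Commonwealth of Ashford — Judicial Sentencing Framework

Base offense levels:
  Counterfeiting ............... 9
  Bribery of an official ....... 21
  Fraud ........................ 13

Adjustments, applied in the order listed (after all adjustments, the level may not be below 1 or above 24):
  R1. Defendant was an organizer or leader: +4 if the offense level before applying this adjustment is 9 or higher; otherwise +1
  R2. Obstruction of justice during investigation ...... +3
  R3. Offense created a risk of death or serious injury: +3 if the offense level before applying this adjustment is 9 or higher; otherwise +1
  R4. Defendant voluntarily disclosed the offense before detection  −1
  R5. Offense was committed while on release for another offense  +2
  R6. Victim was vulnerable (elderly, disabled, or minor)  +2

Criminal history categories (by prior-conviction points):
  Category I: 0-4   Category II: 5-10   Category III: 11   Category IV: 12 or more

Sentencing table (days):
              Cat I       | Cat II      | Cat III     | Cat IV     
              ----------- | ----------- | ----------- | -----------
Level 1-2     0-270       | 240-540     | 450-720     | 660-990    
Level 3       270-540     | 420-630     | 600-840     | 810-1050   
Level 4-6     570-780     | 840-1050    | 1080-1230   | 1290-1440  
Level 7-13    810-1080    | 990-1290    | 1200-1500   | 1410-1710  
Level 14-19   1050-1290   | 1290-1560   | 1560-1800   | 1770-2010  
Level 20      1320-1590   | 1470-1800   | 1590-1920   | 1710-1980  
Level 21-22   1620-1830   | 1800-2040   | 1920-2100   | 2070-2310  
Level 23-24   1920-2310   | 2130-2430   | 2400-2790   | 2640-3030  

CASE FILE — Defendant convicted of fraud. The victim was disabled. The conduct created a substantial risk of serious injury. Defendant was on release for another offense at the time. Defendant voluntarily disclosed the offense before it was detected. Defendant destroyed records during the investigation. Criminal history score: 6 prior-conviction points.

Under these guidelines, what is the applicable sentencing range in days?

Base offense level for fraud: 13.
R2 applies: 13 + 3 = 16.
R3 applies (level before this adjustment is 16 ≥ 9, so +3): 16 + 3 = 19.
R4 applies: 19 − 1 = 18.
R5 applies: 18 + 2 = 20.
R6 applies: 20 + 2 = 22.
Final offense level: 22.
Criminal history: 6 prior points → Category II (5-10).
Level 22 falls in the 21-22 band.
Grid: Level 21-22 × Category II = 1800-2040 days.

1800-2040 days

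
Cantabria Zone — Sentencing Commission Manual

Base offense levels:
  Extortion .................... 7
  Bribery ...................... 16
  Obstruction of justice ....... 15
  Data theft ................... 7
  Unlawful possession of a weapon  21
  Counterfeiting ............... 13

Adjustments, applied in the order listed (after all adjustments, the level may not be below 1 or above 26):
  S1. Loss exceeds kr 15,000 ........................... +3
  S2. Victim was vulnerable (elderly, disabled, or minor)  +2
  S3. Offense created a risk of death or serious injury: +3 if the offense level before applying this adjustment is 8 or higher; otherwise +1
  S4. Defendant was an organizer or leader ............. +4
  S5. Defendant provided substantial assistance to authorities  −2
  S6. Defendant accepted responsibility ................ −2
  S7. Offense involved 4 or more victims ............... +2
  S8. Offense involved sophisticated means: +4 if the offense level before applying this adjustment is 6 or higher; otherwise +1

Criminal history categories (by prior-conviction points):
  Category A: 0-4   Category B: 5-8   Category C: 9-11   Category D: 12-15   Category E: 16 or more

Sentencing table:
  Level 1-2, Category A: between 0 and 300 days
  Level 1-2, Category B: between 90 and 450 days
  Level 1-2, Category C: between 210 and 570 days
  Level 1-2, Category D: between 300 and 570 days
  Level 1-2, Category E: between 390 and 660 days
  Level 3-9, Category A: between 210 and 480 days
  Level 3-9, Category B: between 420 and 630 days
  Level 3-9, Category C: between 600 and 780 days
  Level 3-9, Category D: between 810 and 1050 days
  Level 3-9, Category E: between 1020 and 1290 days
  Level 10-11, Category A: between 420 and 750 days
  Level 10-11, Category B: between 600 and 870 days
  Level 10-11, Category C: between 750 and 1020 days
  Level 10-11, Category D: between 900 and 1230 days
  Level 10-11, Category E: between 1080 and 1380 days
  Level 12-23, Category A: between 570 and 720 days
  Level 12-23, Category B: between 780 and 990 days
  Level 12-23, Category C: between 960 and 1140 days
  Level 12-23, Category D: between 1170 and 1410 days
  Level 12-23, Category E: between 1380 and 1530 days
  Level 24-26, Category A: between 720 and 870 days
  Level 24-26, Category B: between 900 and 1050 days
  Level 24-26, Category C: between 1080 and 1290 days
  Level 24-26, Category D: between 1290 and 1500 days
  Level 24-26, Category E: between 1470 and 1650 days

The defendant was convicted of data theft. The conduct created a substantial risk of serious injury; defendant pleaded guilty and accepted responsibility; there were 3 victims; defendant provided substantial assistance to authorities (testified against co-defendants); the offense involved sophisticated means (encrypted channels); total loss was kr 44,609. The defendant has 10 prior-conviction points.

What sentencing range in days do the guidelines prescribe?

960-1140 days

Base offense level for data theft: 7.
S1 applies: 7 + 3 = 10.
S3 applies (level before this adjustment is 10 ≥ 8, so +3): 10 + 3 = 13.
S5 applies: 13 − 2 = 11.
S6 applies: 11 − 2 = 9.
S8 applies (level before this adjustment is 9 ≥ 6, so +4): 9 + 4 = 13.
Final offense level: 13.
Criminal history: 10 prior points → Category C (9-11).
Level 13 falls in the 12-23 band.
Grid: Level 12-23 × Category C = 960-1140 days.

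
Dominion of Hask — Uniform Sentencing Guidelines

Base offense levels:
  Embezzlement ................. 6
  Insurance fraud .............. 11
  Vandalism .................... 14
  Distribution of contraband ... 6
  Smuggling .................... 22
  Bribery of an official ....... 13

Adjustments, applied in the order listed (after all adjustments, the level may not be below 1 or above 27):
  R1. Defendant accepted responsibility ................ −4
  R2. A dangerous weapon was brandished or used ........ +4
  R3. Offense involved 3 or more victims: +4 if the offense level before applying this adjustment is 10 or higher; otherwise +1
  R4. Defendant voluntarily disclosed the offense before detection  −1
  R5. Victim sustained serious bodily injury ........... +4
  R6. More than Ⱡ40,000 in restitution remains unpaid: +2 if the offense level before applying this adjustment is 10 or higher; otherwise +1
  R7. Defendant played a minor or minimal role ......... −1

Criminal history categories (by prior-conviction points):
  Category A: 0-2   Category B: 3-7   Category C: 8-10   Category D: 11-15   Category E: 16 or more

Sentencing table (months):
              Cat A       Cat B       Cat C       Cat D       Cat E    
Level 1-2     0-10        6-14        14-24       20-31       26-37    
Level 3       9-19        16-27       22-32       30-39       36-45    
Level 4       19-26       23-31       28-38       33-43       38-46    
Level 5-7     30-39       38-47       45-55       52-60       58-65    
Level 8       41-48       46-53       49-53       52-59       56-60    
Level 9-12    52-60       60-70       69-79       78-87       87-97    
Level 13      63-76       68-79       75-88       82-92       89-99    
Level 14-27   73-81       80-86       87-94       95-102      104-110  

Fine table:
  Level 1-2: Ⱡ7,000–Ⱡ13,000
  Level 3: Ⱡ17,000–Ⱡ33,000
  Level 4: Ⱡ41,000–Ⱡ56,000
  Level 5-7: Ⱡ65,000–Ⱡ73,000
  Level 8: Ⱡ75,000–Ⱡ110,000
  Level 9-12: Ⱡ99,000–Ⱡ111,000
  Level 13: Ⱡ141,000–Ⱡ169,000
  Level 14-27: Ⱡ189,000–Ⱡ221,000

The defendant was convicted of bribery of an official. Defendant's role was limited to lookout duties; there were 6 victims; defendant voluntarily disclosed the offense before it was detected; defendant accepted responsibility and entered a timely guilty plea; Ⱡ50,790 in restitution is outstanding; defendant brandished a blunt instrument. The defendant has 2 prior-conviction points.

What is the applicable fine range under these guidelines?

Ⱡ189,000–Ⱡ221,000

Base offense level for bribery of an official: 13.
R1 applies: 13 − 4 = 9.
R2 applies: 9 + 4 = 13.
R3 applies (level before this adjustment is 13 ≥ 10, so +4): 13 + 4 = 17.
R4 applies: 17 − 1 = 16.
R5 does not apply.
R6 applies (level before this adjustment is 16 ≥ 10, so +2): 16 + 2 = 18.
R7 applies: 18 − 1 = 17.
Final offense level: 17.
Level 17 falls in the 14-27 band.
Fine table: Level 14-27 → Ⱡ189,000–Ⱡ221,000.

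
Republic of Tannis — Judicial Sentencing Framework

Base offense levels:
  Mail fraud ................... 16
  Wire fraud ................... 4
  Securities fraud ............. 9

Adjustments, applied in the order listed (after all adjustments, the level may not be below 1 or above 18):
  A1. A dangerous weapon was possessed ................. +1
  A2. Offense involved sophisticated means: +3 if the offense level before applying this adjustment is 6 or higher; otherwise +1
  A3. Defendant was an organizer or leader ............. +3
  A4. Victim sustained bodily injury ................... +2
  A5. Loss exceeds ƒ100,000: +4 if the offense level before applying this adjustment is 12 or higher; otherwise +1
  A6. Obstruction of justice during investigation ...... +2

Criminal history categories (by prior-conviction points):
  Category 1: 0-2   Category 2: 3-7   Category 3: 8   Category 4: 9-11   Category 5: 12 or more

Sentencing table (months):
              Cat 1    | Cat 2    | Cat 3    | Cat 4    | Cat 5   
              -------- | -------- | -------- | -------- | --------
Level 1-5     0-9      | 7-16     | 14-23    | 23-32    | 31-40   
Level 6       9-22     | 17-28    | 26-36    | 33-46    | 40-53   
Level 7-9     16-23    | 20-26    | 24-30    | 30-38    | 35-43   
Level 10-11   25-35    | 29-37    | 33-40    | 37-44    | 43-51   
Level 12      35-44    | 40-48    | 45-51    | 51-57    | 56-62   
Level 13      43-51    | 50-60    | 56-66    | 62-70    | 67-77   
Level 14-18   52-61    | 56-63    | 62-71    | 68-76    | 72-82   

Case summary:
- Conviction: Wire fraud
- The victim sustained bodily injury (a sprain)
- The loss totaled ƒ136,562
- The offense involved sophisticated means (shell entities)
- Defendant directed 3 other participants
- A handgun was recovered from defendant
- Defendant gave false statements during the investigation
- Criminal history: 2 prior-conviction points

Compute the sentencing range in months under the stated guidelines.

52-61 months

Base offense level for wire fraud: 4.
A1 applies: 4 + 1 = 5.
A2 applies (level before this adjustment is 5 < 6, so +1): 5 + 1 = 6.
A3 applies: 6 + 3 = 9.
A4 applies: 9 + 2 = 11.
A5 applies (level before this adjustment is 11 < 12, so +1): 11 + 1 = 12.
A6 applies: 12 + 2 = 14.
Final offense level: 14.
Criminal history: 2 prior points → Category 1 (0-2).
Level 14 falls in the 14-18 band.
Grid: Level 14-18 × Category 1 = 52-61 months.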